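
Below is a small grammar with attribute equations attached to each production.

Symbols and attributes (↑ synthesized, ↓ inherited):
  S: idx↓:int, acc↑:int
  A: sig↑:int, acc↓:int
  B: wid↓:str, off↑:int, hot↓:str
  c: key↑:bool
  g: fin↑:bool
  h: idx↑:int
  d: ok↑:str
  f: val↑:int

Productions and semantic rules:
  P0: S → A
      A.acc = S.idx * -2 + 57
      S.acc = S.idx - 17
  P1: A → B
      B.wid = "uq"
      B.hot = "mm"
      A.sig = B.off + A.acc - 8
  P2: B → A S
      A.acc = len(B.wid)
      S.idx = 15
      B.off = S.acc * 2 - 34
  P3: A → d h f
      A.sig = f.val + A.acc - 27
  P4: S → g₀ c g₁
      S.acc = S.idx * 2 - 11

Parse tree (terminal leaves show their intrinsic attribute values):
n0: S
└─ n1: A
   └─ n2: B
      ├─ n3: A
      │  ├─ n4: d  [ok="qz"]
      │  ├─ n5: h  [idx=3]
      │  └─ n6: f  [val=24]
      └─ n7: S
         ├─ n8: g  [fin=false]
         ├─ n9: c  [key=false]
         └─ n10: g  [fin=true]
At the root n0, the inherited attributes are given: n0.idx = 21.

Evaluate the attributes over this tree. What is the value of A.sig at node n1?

11

1. n0.idx = 21  [given at root]
2. n1.acc = 15  [S.idx * -2 + 57]
3. n2.wid = "uq"  ["uq"]
4. n2.hot = "mm"  ["mm"]
5. n3.acc = 2  [len(B.wid)]
6. n4.ok = "qz"  [terminal]
7. n5.idx = 3  [terminal]
8. n6.val = 24  [terminal]
9. n3.sig = -1  [f.val + A.acc - 27]
10. n7.idx = 15  [15]
11. n8.fin = false  [terminal]
12. n9.key = false  [terminal]
13. n10.fin = true  [terminal]
14. n7.acc = 19  [S.idx * 2 - 11]
15. n2.off = 4  [S.acc * 2 - 34]
16. n1.sig = 11  [B.off + A.acc - 8]
17. n0.acc = 4  [S.idx - 17]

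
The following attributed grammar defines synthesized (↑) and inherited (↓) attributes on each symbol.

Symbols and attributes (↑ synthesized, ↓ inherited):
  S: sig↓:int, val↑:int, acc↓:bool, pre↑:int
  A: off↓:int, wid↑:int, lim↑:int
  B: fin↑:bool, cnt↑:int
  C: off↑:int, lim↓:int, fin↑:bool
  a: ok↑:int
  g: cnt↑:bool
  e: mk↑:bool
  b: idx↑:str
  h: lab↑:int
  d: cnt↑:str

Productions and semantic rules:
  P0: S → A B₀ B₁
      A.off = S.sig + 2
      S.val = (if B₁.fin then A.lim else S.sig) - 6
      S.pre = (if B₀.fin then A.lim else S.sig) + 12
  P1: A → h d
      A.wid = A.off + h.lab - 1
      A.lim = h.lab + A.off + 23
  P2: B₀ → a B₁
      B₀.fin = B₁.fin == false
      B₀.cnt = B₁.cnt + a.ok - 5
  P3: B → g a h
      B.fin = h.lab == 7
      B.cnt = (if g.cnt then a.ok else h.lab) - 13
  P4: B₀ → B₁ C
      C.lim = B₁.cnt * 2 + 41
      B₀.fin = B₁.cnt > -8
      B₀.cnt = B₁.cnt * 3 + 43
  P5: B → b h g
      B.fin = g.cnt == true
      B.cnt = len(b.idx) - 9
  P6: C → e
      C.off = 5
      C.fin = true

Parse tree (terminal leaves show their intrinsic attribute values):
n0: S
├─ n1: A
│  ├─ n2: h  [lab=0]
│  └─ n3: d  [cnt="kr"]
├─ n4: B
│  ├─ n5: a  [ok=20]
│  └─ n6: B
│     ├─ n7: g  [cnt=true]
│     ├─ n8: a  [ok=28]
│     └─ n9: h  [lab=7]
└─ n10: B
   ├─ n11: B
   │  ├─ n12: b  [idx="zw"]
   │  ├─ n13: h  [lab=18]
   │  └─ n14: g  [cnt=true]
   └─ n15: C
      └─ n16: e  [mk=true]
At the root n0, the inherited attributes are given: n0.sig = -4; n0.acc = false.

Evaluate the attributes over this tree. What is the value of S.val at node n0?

15

1. n0.sig = -4  [given at root]
2. n0.acc = false  [given at root]
3. n1.off = -2  [S.sig + 2]
4. n2.lab = 0  [terminal]
5. n3.cnt = "kr"  [terminal]
6. n1.wid = -3  [A.off + h.lab - 1]
7. n1.lim = 21  [h.lab + A.off + 23]
8. n5.ok = 20  [terminal]
9. n7.cnt = true  [terminal]
10. n8.ok = 28  [terminal]
11. n9.lab = 7  [terminal]
12. n6.fin = true  [h.lab == 7]
13. n6.cnt = 15  [(if g.cnt then a.ok else h.lab) - 13]
14. n4.fin = false  [B₁.fin == false]
15. n4.cnt = 30  [B₁.cnt + a.ok - 5]
16. n12.idx = "zw"  [terminal]
17. n13.lab = 18  [terminal]
18. n14.cnt = true  [terminal]
19. n11.fin = true  [g.cnt == true]
20. n11.cnt = -7  [len(b.idx) - 9]
21. n15.lim = 27  [B₁.cnt * 2 + 41]
22. n16.mk = true  [terminal]
23. n15.off = 5  [5]
24. n15.fin = true  [true]
25. n10.fin = true  [B₁.cnt > -8]
26. n10.cnt = 22  [B₁.cnt * 3 + 43]
27. n0.val = 15  [(if B₁.fin then A.lim else S.sig) - 6]
28. n0.pre = 8  [(if B₀.fin then A.lim else S.sig) + 12]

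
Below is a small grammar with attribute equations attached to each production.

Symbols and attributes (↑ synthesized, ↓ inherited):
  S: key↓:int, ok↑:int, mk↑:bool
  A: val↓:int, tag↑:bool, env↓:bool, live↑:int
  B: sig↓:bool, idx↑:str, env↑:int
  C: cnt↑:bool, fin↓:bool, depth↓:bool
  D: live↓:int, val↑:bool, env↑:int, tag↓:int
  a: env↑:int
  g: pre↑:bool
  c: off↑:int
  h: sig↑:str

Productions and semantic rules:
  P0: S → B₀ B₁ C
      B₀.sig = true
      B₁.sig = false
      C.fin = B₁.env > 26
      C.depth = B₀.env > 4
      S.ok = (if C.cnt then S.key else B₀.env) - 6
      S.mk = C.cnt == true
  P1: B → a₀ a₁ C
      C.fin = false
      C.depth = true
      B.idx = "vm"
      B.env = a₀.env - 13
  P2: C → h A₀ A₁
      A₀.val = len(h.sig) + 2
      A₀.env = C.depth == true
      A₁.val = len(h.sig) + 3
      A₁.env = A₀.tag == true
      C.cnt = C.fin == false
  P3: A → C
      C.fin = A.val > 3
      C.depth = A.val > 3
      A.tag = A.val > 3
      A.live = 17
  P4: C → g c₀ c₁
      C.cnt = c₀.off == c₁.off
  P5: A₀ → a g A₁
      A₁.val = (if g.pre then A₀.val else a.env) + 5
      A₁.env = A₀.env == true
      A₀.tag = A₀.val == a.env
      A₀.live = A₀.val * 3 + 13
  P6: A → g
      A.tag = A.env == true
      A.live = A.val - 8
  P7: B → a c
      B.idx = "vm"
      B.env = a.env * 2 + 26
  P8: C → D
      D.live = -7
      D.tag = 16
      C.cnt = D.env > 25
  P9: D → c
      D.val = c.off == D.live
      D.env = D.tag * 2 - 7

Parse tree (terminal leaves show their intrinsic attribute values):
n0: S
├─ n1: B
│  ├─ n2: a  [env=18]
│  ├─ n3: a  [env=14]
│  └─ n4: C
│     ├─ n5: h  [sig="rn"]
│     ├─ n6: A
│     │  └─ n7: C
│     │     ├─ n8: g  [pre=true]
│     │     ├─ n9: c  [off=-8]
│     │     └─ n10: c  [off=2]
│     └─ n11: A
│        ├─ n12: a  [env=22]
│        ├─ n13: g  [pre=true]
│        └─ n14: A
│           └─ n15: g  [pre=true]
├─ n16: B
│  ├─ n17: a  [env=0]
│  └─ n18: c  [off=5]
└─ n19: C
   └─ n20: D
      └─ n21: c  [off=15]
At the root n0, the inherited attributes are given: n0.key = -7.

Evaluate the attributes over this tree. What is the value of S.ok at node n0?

1. n0.key = -7  [given at root]
2. n1.sig = true  [true]
3. n2.env = 18  [terminal]
4. n3.env = 14  [terminal]
5. n4.fin = false  [false]
6. n4.depth = true  [true]
7. n5.sig = "rn"  [terminal]
8. n6.val = 4  [len(h.sig) + 2]
9. n6.env = true  [C.depth == true]
10. n7.fin = true  [A.val > 3]
11. n7.depth = true  [A.val > 3]
12. n8.pre = true  [terminal]
13. n9.off = -8  [terminal]
14. n10.off = 2  [terminal]
15. n7.cnt = false  [c₀.off == c₁.off]
16. n6.tag = true  [A.val > 3]
17. n6.live = 17  [17]
18. n11.val = 5  [len(h.sig) + 3]
19. n11.env = true  [A₀.tag == true]
20. n12.env = 22  [terminal]
21. n13.pre = true  [terminal]
22. n14.val = 10  [(if g.pre then A₀.val else a.env) + 5]
23. n14.env = true  [A₀.env == true]
24. n15.pre = true  [terminal]
25. n14.tag = true  [A.env == true]
26. n14.live = 2  [A.val - 8]
27. n11.tag = false  [A₀.val == a.env]
28. n11.live = 28  [A₀.val * 3 + 13]
29. n4.cnt = true  [C.fin == false]
30. n1.idx = "vm"  ["vm"]
31. n1.env = 5  [a₀.env - 13]
32. n16.sig = false  [false]
33. n17.env = 0  [terminal]
34. n18.off = 5  [terminal]
35. n16.idx = "vm"  ["vm"]
36. n16.env = 26  [a.env * 2 + 26]
37. n19.fin = false  [B₁.env > 26]
38. n19.depth = true  [B₀.env > 4]
39. n20.live = -7  [-7]
40. n20.tag = 16  [16]
41. n21.off = 15  [terminal]
42. n20.val = false  [c.off == D.live]
43. n20.env = 25  [D.tag * 2 - 7]
44. n19.cnt = false  [D.env > 25]
45. n0.ok = -1  [(if C.cnt then S.key else B₀.env) - 6]
46. n0.mk = false  [C.cnt == true]

-1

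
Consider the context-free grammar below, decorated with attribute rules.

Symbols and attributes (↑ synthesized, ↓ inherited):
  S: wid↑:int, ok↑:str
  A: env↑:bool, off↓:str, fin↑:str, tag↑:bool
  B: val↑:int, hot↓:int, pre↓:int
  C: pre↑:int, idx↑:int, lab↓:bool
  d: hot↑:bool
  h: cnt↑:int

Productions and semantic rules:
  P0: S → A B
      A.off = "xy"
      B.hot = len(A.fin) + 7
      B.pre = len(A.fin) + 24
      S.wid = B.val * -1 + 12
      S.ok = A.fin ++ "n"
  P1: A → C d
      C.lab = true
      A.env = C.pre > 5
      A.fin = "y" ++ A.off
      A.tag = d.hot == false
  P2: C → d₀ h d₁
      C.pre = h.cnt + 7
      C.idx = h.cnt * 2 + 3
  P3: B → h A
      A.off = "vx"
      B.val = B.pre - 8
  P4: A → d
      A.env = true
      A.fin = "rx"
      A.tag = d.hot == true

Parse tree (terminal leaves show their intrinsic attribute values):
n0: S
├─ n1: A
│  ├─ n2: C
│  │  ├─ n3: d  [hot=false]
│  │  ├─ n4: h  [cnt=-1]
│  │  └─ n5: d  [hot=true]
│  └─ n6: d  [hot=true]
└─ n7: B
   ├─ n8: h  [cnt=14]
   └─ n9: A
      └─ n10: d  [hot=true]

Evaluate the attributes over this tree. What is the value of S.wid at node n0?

1. n1.off = "xy"  ["xy"]
2. n2.lab = true  [true]
3. n3.hot = false  [terminal]
4. n4.cnt = -1  [terminal]
5. n5.hot = true  [terminal]
6. n2.pre = 6  [h.cnt + 7]
7. n2.idx = 1  [h.cnt * 2 + 3]
8. n6.hot = true  [terminal]
9. n1.env = true  [C.pre > 5]
10. n1.fin = "yxy"  ["y" ++ A.off]
11. n1.tag = false  [d.hot == false]
12. n7.hot = 10  [len(A.fin) + 7]
13. n7.pre = 27  [len(A.fin) + 24]
14. n8.cnt = 14  [terminal]
15. n9.off = "vx"  ["vx"]
16. n10.hot = true  [terminal]
17. n9.env = true  [true]
18. n9.fin = "rx"  ["rx"]
19. n9.tag = true  [d.hot == true]
20. n7.val = 19  [B.pre - 8]
21. n0.wid = -7  [B.val * -1 + 12]
22. n0.ok = "yxyn"  [A.fin ++ "n"]

-7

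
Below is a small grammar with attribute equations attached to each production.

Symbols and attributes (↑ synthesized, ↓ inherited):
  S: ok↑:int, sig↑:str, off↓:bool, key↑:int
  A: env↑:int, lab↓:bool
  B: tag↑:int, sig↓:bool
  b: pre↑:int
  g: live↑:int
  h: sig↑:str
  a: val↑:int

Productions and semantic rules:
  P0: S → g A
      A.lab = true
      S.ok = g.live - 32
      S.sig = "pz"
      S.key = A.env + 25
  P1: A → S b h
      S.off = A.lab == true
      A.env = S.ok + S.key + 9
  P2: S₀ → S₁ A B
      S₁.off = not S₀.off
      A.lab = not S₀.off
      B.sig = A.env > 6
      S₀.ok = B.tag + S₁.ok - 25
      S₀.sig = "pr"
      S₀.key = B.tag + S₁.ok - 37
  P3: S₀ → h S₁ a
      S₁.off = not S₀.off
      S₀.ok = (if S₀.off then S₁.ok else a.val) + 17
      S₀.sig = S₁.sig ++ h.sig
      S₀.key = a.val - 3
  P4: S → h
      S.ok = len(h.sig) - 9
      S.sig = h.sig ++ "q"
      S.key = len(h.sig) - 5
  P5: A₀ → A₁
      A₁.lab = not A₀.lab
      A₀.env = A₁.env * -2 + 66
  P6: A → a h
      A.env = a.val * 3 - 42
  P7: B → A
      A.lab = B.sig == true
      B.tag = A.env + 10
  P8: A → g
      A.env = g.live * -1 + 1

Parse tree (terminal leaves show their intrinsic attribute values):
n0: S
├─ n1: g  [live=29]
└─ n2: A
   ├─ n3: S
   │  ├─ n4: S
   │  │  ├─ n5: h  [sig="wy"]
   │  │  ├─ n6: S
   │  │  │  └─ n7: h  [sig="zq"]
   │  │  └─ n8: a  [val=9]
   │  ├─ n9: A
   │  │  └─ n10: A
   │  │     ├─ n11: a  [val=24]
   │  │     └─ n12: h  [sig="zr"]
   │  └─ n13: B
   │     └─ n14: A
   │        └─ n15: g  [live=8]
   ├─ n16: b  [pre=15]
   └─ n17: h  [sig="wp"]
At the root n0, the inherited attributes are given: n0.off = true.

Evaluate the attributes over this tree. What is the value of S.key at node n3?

1. n0.off = true  [given at root]
2. n1.live = 29  [terminal]
3. n2.lab = true  [true]
4. n3.off = true  [A.lab == true]
5. n4.off = false  [not S₀.off]
6. n5.sig = "wy"  [terminal]
7. n6.off = true  [not S₀.off]
8. n7.sig = "zq"  [terminal]
9. n6.ok = -7  [len(h.sig) - 9]
10. n6.sig = "zqq"  [h.sig ++ "q"]
11. n6.key = -3  [len(h.sig) - 5]
12. n8.val = 9  [terminal]
13. n4.ok = 26  [(if S₀.off then S₁.ok else a.val) + 17]
14. n4.sig = "zqqwy"  [S₁.sig ++ h.sig]
15. n4.key = 6  [a.val - 3]
16. n9.lab = false  [not S₀.off]
17. n10.lab = true  [not A₀.lab]
18. n11.val = 24  [terminal]
19. n12.sig = "zr"  [terminal]
20. n10.env = 30  [a.val * 3 - 42]
21. n9.env = 6  [A₁.env * -2 + 66]
22. n13.sig = false  [A.env > 6]
23. n14.lab = false  [B.sig == true]
24. n15.live = 8  [terminal]
25. n14.env = -7  [g.live * -1 + 1]
26. n13.tag = 3  [A.env + 10]
27. n3.ok = 4  [B.tag + S₁.ok - 25]
28. n3.sig = "pr"  ["pr"]
29. n3.key = -8  [B.tag + S₁.ok - 37]
30. n16.pre = 15  [terminal]
31. n17.sig = "wp"  [terminal]
32. n2.env = 5  [S.ok + S.key + 9]
33. n0.ok = -3  [g.live - 32]
34. n0.sig = "pz"  ["pz"]
35. n0.key = 30  [A.env + 25]

-8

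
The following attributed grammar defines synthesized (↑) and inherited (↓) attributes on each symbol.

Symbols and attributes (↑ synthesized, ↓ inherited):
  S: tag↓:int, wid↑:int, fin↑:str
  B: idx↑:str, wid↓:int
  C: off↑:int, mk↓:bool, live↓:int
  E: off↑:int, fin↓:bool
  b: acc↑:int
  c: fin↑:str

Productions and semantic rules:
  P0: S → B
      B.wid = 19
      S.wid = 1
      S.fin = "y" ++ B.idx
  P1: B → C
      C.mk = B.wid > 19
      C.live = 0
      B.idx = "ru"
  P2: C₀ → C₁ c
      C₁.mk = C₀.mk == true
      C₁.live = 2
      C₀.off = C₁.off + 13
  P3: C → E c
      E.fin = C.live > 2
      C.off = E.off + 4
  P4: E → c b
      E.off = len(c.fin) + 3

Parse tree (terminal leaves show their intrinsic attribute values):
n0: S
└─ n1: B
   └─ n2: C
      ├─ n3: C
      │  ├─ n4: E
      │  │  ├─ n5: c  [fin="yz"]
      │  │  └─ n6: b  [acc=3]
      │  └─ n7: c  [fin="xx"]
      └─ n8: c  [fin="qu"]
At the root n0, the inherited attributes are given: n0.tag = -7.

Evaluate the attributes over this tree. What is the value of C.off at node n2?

1. n0.tag = -7  [given at root]
2. n1.wid = 19  [19]
3. n2.mk = false  [B.wid > 19]
4. n2.live = 0  [0]
5. n3.mk = false  [C₀.mk == true]
6. n3.live = 2  [2]
7. n4.fin = false  [C.live > 2]
8. n5.fin = "yz"  [terminal]
9. n6.acc = 3  [terminal]
10. n4.off = 5  [len(c.fin) + 3]
11. n7.fin = "xx"  [terminal]
12. n3.off = 9  [E.off + 4]
13. n8.fin = "qu"  [terminal]
14. n2.off = 22  [C₁.off + 13]
15. n1.idx = "ru"  ["ru"]
16. n0.wid = 1  [1]
17. n0.fin = "yru"  ["y" ++ B.idx]

22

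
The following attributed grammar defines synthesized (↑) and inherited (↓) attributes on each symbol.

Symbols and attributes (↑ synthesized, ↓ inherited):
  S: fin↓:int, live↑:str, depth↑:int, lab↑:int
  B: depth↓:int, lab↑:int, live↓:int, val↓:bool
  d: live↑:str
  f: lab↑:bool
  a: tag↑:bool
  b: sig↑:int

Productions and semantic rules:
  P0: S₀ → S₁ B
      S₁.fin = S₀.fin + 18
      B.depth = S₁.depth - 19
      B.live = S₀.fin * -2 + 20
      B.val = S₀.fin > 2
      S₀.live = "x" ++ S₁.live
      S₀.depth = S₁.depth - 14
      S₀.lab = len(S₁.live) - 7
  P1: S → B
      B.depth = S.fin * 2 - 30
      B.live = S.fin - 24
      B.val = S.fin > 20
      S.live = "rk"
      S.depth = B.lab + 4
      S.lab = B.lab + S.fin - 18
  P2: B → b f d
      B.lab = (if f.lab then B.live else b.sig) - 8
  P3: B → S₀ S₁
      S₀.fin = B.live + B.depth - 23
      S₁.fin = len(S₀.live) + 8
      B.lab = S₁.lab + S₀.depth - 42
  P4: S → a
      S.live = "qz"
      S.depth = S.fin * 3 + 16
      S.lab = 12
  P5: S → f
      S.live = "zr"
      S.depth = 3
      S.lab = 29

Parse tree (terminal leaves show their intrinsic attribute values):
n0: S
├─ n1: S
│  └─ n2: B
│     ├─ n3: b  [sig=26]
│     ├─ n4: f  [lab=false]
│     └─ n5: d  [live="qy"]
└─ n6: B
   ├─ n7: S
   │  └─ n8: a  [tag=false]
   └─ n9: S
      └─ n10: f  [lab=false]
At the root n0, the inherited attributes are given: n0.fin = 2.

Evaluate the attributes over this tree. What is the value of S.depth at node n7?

4

1. n0.fin = 2  [given at root]
2. n1.fin = 20  [S₀.fin + 18]
3. n2.depth = 10  [S.fin * 2 - 30]
4. n2.live = -4  [S.fin - 24]
5. n2.val = false  [S.fin > 20]
6. n3.sig = 26  [terminal]
7. n4.lab = false  [terminal]
8. n5.live = "qy"  [terminal]
9. n2.lab = 18  [(if f.lab then B.live else b.sig) - 8]
10. n1.live = "rk"  ["rk"]
11. n1.depth = 22  [B.lab + 4]
12. n1.lab = 20  [B.lab + S.fin - 18]
13. n6.depth = 3  [S₁.depth - 19]
14. n6.live = 16  [S₀.fin * -2 + 20]
15. n6.val = false  [S₀.fin > 2]
16. n7.fin = -4  [B.live + B.depth - 23]
17. n8.tag = false  [terminal]
18. n7.live = "qz"  ["qz"]
19. n7.depth = 4  [S.fin * 3 + 16]
20. n7.lab = 12  [12]
21. n9.fin = 10  [len(S₀.live) + 8]
22. n10.lab = false  [terminal]
23. n9.live = "zr"  ["zr"]
24. n9.depth = 3  [3]
25. n9.lab = 29  [29]
26. n6.lab = -9  [S₁.lab + S₀.depth - 42]
27. n0.live = "xrk"  ["x" ++ S₁.live]
28. n0.depth = 8  [S₁.depth - 14]
29. n0.lab = -5  [len(S₁.live) - 7]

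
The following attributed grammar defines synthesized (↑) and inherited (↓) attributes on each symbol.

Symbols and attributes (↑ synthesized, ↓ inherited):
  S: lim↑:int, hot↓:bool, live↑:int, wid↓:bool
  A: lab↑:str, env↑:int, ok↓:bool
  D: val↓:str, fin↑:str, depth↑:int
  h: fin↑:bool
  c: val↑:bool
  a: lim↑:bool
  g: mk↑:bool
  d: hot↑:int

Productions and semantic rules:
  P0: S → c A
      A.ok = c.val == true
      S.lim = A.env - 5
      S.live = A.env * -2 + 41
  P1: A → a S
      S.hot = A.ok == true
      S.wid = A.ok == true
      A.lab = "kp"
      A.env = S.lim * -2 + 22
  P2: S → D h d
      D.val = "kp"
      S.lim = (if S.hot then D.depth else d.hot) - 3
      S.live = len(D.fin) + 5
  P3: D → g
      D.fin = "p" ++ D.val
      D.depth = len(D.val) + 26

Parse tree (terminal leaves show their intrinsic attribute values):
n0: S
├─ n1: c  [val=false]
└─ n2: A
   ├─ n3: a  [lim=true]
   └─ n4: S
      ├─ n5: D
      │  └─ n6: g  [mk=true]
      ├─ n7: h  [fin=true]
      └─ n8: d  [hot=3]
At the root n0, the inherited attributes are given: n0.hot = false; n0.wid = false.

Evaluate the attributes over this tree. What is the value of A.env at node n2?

1. n0.hot = false  [given at root]
2. n0.wid = false  [given at root]
3. n1.val = false  [terminal]
4. n2.ok = false  [c.val == true]
5. n3.lim = true  [terminal]
6. n4.hot = false  [A.ok == true]
7. n4.wid = false  [A.ok == true]
8. n5.val = "kp"  ["kp"]
9. n6.mk = true  [terminal]
10. n5.fin = "pkp"  ["p" ++ D.val]
11. n5.depth = 28  [len(D.val) + 26]
12. n7.fin = true  [terminal]
13. n8.hot = 3  [terminal]
14. n4.lim = 0  [(if S.hot then D.depth else d.hot) - 3]
15. n4.live = 8  [len(D.fin) + 5]
16. n2.lab = "kp"  ["kp"]
17. n2.env = 22  [S.lim * -2 + 22]
18. n0.lim = 17  [A.env - 5]
19. n0.live = -3  [A.env * -2 + 41]

22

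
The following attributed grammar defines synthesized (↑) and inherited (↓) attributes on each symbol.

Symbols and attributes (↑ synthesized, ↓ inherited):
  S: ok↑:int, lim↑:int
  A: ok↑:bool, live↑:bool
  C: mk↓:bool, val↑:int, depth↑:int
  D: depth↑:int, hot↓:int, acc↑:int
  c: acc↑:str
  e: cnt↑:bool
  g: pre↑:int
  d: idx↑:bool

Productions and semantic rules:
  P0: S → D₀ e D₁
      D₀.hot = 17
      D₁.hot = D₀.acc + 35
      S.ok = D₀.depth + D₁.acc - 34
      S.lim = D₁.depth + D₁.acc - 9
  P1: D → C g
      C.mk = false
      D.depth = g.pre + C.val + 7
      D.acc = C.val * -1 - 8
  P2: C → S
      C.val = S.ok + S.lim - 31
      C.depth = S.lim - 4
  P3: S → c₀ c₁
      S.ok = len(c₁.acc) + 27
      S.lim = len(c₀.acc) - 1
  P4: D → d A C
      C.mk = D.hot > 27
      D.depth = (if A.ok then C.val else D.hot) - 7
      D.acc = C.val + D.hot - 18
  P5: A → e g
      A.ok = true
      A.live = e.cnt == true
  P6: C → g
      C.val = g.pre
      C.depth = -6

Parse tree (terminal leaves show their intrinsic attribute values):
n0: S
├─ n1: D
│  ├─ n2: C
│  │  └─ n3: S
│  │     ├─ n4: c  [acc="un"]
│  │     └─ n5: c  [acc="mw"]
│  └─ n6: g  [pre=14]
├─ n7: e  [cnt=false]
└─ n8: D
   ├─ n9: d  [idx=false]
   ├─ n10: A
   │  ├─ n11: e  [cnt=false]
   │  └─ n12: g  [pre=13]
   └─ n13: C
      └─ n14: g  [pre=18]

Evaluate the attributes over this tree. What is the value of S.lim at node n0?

30

1. n1.hot = 17  [17]
2. n2.mk = false  [false]
3. n4.acc = "un"  [terminal]
4. n5.acc = "mw"  [terminal]
5. n3.ok = 29  [len(c₁.acc) + 27]
6. n3.lim = 1  [len(c₀.acc) - 1]
7. n2.val = -1  [S.ok + S.lim - 31]
8. n2.depth = -3  [S.lim - 4]
9. n6.pre = 14  [terminal]
10. n1.depth = 20  [g.pre + C.val + 7]
11. n1.acc = -7  [C.val * -1 - 8]
12. n7.cnt = false  [terminal]
13. n8.hot = 28  [D₀.acc + 35]
14. n9.idx = false  [terminal]
15. n11.cnt = false  [terminal]
16. n12.pre = 13  [terminal]
17. n10.ok = true  [true]
18. n10.live = false  [e.cnt == true]
19. n13.mk = true  [D.hot > 27]
20. n14.pre = 18  [terminal]
21. n13.val = 18  [g.pre]
22. n13.depth = -6  [-6]
23. n8.depth = 11  [(if A.ok then C.val else D.hot) - 7]
24. n8.acc = 28  [C.val + D.hot - 18]
25. n0.ok = 14  [D₀.depth + D₁.acc - 34]
26. n0.lim = 30  [D₁.depth + D₁.acc - 9]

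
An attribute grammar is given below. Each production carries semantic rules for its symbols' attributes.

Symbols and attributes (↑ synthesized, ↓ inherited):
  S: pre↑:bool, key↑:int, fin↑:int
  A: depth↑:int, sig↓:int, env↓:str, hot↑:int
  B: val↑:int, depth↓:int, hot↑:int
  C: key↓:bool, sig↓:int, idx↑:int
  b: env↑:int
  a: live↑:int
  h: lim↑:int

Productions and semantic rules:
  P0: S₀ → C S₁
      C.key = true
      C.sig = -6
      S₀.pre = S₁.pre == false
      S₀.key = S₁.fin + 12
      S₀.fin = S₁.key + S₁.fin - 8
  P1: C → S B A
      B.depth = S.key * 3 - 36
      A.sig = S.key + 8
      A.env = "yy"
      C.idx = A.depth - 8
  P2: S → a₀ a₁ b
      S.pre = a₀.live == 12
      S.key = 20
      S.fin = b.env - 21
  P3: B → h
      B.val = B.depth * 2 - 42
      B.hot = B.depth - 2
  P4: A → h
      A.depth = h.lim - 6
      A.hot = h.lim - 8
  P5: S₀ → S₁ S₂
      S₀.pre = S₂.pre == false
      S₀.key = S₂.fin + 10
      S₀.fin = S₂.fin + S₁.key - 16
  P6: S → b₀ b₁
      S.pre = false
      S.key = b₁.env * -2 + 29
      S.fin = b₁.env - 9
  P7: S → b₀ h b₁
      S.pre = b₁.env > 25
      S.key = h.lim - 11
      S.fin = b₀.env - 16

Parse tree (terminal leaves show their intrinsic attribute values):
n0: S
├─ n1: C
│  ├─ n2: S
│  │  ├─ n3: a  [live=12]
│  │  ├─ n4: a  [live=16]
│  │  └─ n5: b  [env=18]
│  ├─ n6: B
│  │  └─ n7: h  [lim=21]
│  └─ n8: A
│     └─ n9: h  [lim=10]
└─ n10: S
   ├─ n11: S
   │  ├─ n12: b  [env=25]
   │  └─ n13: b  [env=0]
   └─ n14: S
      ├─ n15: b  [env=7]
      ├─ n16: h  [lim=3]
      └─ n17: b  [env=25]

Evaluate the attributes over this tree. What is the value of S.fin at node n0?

1. n1.key = true  [true]
2. n1.sig = -6  [-6]
3. n3.live = 12  [terminal]
4. n4.live = 16  [terminal]
5. n5.env = 18  [terminal]
6. n2.pre = true  [a₀.live == 12]
7. n2.key = 20  [20]
8. n2.fin = -3  [b.env - 21]
9. n6.depth = 24  [S.key * 3 - 36]
10. n7.lim = 21  [terminal]
11. n6.val = 6  [B.depth * 2 - 42]
12. n6.hot = 22  [B.depth - 2]
13. n8.sig = 28  [S.key + 8]
14. n8.env = "yy"  ["yy"]
15. n9.lim = 10  [terminal]
16. n8.depth = 4  [h.lim - 6]
17. n8.hot = 2  [h.lim - 8]
18. n1.idx = -4  [A.depth - 8]
19. n12.env = 25  [terminal]
20. n13.env = 0  [terminal]
21. n11.pre = false  [false]
22. n11.key = 29  [b₁.env * -2 + 29]
23. n11.fin = -9  [b₁.env - 9]
24. n15.env = 7  [terminal]
25. n16.lim = 3  [terminal]
26. n17.env = 25  [terminal]
27. n14.pre = false  [b₁.env > 25]
28. n14.key = -8  [h.lim - 11]
29. n14.fin = -9  [b₀.env - 16]
30. n10.pre = true  [S₂.pre == false]
31. n10.key = 1  [S₂.fin + 10]
32. n10.fin = 4  [S₂.fin + S₁.key - 16]
33. n0.pre = false  [S₁.pre == false]
34. n0.key = 16  [S₁.fin + 12]
35. n0.fin = -3  [S₁.key + S₁.fin - 8]

-3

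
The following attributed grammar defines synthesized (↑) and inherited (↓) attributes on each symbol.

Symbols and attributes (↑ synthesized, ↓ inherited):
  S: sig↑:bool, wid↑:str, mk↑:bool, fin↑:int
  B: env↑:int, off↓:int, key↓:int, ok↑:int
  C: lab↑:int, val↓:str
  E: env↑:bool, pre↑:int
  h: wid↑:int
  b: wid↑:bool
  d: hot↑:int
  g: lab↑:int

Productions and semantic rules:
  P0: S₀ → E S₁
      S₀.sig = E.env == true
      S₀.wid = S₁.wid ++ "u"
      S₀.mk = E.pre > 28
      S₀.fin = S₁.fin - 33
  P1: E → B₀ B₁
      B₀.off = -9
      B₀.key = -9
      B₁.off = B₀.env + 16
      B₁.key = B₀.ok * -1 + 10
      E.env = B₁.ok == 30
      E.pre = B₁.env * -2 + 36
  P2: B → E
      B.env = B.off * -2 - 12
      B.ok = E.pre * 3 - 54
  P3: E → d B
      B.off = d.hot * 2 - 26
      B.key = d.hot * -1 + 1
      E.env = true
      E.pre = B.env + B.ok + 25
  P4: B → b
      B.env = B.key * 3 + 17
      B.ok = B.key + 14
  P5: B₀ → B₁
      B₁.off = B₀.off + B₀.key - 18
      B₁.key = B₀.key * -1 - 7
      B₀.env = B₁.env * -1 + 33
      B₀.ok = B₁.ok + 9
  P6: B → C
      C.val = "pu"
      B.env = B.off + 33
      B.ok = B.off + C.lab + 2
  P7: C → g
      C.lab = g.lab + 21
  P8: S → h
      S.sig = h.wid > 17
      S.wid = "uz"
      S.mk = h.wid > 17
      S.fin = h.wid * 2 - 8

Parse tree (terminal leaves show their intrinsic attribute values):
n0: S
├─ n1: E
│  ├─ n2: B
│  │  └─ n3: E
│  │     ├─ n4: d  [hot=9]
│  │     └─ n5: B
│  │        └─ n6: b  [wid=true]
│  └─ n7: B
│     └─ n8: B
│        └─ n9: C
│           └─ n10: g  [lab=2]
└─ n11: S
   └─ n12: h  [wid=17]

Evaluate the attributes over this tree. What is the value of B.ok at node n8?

1. n2.off = -9  [-9]
2. n2.key = -9  [-9]
3. n4.hot = 9  [terminal]
4. n5.off = -8  [d.hot * 2 - 26]
5. n5.key = -8  [d.hot * -1 + 1]
6. n6.wid = true  [terminal]
7. n5.env = -7  [B.key * 3 + 17]
8. n5.ok = 6  [B.key + 14]
9. n3.env = true  [true]
10. n3.pre = 24  [B.env + B.ok + 25]
11. n2.env = 6  [B.off * -2 - 12]
12. n2.ok = 18  [E.pre * 3 - 54]
13. n7.off = 22  [B₀.env + 16]
14. n7.key = -8  [B₀.ok * -1 + 10]
15. n8.off = -4  [B₀.off + B₀.key - 18]
16. n8.key = 1  [B₀.key * -1 - 7]
17. n9.val = "pu"  ["pu"]
18. n10.lab = 2  [terminal]
19. n9.lab = 23  [g.lab + 21]
20. n8.env = 29  [B.off + 33]
21. n8.ok = 21  [B.off + C.lab + 2]
22. n7.env = 4  [B₁.env * -1 + 33]
23. n7.ok = 30  [B₁.ok + 9]
24. n1.env = true  [B₁.ok == 30]
25. n1.pre = 28  [B₁.env * -2 + 36]
26. n12.wid = 17  [terminal]
27. n11.sig = false  [h.wid > 17]
28. n11.wid = "uz"  ["uz"]
29. n11.mk = false  [h.wid > 17]
30. n11.fin = 26  [h.wid * 2 - 8]
31. n0.sig = true  [E.env == true]
32. n0.wid = "uzu"  [S₁.wid ++ "u"]
33. n0.mk = false  [E.pre > 28]
34. n0.fin = -7  [S₁.fin - 33]

21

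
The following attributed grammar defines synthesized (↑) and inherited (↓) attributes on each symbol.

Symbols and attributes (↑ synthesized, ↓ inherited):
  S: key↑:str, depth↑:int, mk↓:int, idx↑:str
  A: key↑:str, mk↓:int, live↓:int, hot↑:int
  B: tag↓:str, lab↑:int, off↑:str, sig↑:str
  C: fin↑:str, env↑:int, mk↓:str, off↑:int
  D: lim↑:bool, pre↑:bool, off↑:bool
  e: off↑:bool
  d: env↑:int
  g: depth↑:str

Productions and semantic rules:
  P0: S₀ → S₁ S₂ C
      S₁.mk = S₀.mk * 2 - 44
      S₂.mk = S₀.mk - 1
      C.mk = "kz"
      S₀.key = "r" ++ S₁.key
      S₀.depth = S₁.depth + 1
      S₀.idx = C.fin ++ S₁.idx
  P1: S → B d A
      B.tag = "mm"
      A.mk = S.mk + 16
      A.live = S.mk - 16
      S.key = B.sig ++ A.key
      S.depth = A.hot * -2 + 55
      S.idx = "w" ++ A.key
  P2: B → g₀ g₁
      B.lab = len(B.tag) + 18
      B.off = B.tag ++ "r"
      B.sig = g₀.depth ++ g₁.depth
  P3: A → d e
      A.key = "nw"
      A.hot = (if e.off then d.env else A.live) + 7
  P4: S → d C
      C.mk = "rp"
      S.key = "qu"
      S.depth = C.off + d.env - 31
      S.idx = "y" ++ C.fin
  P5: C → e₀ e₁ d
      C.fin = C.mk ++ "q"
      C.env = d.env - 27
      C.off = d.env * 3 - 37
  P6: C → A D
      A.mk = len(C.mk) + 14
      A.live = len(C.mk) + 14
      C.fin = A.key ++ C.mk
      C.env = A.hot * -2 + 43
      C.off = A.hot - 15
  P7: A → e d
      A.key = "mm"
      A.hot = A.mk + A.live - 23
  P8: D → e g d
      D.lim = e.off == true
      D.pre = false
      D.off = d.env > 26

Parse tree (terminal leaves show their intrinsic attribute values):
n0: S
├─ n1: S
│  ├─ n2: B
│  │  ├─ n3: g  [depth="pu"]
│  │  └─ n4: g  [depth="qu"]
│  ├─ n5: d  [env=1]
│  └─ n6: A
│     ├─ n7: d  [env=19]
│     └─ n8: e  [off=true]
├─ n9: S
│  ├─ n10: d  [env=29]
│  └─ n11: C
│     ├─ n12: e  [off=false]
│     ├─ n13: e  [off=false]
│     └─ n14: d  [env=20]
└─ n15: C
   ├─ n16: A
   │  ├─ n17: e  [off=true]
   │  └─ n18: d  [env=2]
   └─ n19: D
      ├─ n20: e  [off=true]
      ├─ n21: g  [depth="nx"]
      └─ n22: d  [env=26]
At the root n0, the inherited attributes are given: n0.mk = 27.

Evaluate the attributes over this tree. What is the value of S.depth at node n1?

3

1. n0.mk = 27  [given at root]
2. n1.mk = 10  [S₀.mk * 2 - 44]
3. n2.tag = "mm"  ["mm"]
4. n3.depth = "pu"  [terminal]
5. n4.depth = "qu"  [terminal]
6. n2.lab = 20  [len(B.tag) + 18]
7. n2.off = "mmr"  [B.tag ++ "r"]
8. n2.sig = "puqu"  [g₀.depth ++ g₁.depth]
9. n5.env = 1  [terminal]
10. n6.mk = 26  [S.mk + 16]
11. n6.live = -6  [S.mk - 16]
12. n7.env = 19  [terminal]
13. n8.off = true  [terminal]
14. n6.key = "nw"  ["nw"]
15. n6.hot = 26  [(if e.off then d.env else A.live) + 7]
16. n1.key = "puqunw"  [B.sig ++ A.key]
17. n1.depth = 3  [A.hot * -2 + 55]
18. n1.idx = "wnw"  ["w" ++ A.key]
19. n9.mk = 26  [S₀.mk - 1]
20. n10.env = 29  [terminal]
21. n11.mk = "rp"  ["rp"]
22. n12.off = false  [terminal]
23. n13.off = false  [terminal]
24. n14.env = 20  [terminal]
25. n11.fin = "rpq"  [C.mk ++ "q"]
26. n11.env = -7  [d.env - 27]
27. n11.off = 23  [d.env * 3 - 37]
28. n9.key = "qu"  ["qu"]
29. n9.depth = 21  [C.off + d.env - 31]
30. n9.idx = "yrpq"  ["y" ++ C.fin]
31. n15.mk = "kz"  ["kz"]
32. n16.mk = 16  [len(C.mk) + 14]
33. n16.live = 16  [len(C.mk) + 14]
34. n17.off = true  [terminal]
35. n18.env = 2  [terminal]
36. n16.key = "mm"  ["mm"]
37. n16.hot = 9  [A.mk + A.live - 23]
38. n20.off = true  [terminal]
39. n21.depth = "nx"  [terminal]
40. n22.env = 26  [terminal]
41. n19.lim = true  [e.off == true]
42. n19.pre = false  [false]
43. n19.off = false  [d.env > 26]
44. n15.fin = "mmkz"  [A.key ++ C.mk]
45. n15.env = 25  [A.hot * -2 + 43]
46. n15.off = -6  [A.hot - 15]
47. n0.key = "rpuqunw"  ["r" ++ S₁.key]
48. n0.depth = 4  [S₁.depth + 1]
49. n0.idx = "mmkzwnw"  [C.fin ++ S₁.idx]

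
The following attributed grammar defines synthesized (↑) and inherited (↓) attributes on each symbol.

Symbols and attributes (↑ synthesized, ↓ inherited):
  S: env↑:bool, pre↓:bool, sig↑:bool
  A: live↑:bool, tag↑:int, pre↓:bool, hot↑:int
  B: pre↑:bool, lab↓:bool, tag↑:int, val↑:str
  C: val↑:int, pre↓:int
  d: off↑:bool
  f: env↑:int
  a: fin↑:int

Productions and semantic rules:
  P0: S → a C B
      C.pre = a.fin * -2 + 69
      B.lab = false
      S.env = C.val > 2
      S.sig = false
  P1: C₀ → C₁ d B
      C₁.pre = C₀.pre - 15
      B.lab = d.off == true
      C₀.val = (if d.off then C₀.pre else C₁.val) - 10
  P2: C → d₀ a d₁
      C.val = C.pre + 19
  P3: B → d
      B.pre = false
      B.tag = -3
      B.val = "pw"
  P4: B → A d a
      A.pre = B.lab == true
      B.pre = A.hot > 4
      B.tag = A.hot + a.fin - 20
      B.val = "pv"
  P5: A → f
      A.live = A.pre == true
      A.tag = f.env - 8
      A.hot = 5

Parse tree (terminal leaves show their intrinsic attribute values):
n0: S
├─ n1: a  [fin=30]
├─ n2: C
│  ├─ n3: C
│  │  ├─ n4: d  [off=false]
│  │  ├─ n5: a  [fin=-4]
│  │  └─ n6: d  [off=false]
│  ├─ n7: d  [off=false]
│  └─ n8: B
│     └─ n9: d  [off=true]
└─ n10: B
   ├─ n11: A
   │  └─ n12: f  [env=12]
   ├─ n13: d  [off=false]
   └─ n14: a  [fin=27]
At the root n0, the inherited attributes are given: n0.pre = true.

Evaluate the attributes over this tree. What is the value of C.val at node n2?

3

1. n0.pre = true  [given at root]
2. n1.fin = 30  [terminal]
3. n2.pre = 9  [a.fin * -2 + 69]
4. n3.pre = -6  [C₀.pre - 15]
5. n4.off = false  [terminal]
6. n5.fin = -4  [terminal]
7. n6.off = false  [terminal]
8. n3.val = 13  [C.pre + 19]
9. n7.off = false  [terminal]
10. n8.lab = false  [d.off == true]
11. n9.off = true  [terminal]
12. n8.pre = false  [false]
13. n8.tag = -3  [-3]
14. n8.val = "pw"  ["pw"]
15. n2.val = 3  [(if d.off then C₀.pre else C₁.val) - 10]
16. n10.lab = false  [false]
17. n11.pre = false  [B.lab == true]
18. n12.env = 12  [terminal]
19. n11.live = false  [A.pre == true]
20. n11.tag = 4  [f.env - 8]
21. n11.hot = 5  [5]
22. n13.off = false  [terminal]
23. n14.fin = 27  [terminal]
24. n10.pre = true  [A.hot > 4]
25. n10.tag = 12  [A.hot + a.fin - 20]
26. n10.val = "pv"  ["pv"]
27. n0.env = true  [C.val > 2]
28. n0.sig = false  [false]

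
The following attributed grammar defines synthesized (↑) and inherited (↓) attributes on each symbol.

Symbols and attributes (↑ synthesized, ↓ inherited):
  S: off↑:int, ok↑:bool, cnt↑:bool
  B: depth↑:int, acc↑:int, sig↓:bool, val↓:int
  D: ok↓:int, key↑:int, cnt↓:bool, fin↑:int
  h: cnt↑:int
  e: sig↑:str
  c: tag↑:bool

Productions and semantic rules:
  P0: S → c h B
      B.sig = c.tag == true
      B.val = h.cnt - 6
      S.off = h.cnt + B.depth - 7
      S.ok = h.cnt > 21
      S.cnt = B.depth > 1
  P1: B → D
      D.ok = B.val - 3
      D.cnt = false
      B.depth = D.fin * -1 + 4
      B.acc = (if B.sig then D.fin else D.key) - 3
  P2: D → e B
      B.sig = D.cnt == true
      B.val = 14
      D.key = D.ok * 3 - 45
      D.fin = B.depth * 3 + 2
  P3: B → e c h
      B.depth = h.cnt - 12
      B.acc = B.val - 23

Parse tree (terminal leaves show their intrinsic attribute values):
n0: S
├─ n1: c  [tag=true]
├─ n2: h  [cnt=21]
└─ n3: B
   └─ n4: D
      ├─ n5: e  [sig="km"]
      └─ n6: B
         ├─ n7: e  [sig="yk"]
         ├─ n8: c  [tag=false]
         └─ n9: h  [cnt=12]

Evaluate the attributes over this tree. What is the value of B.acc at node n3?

1. n1.tag = true  [terminal]
2. n2.cnt = 21  [terminal]
3. n3.sig = true  [c.tag == true]
4. n3.val = 15  [h.cnt - 6]
5. n4.ok = 12  [B.val - 3]
6. n4.cnt = false  [false]
7. n5.sig = "km"  [terminal]
8. n6.sig = false  [D.cnt == true]
9. n6.val = 14  [14]
10. n7.sig = "yk"  [terminal]
11. n8.tag = false  [terminal]
12. n9.cnt = 12  [terminal]
13. n6.depth = 0  [h.cnt - 12]
14. n6.acc = -9  [B.val - 23]
15. n4.key = -9  [D.ok * 3 - 45]
16. n4.fin = 2  [B.depth * 3 + 2]
17. n3.depth = 2  [D.fin * -1 + 4]
18. n3.acc = -1  [(if B.sig then D.fin else D.key) - 3]
19. n0.off = 16  [h.cnt + B.depth - 7]
20. n0.ok = false  [h.cnt > 21]
21. n0.cnt = true  [B.depth > 1]

-1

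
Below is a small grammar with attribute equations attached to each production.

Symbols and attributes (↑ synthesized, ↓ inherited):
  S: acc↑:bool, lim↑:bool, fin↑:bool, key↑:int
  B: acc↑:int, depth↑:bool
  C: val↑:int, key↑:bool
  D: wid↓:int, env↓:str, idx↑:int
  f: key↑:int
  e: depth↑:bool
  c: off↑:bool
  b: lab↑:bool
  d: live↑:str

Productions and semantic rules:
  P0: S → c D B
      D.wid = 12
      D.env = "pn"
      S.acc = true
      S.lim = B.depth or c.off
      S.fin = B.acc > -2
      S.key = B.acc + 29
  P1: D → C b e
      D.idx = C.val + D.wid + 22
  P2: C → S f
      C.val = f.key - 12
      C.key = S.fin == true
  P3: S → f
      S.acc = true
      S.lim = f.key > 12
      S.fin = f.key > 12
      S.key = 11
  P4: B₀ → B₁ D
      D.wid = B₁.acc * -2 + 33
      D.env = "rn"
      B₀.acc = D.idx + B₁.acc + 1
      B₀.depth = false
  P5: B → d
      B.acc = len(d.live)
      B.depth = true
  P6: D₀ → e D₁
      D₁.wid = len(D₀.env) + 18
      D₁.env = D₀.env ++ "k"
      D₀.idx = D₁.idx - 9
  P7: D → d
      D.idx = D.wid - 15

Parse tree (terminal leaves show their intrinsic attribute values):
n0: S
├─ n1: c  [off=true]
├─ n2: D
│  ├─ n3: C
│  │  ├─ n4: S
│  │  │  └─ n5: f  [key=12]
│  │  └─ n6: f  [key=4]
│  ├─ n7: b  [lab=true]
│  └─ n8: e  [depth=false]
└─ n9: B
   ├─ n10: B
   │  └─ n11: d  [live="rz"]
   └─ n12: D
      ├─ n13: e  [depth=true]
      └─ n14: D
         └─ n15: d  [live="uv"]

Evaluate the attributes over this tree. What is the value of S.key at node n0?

28

1. n1.off = true  [terminal]
2. n2.wid = 12  [12]
3. n2.env = "pn"  ["pn"]
4. n5.key = 12  [terminal]
5. n4.acc = true  [true]
6. n4.lim = false  [f.key > 12]
7. n4.fin = false  [f.key > 12]
8. n4.key = 11  [11]
9. n6.key = 4  [terminal]
10. n3.val = -8  [f.key - 12]
11. n3.key = false  [S.fin == true]
12. n7.lab = true  [terminal]
13. n8.depth = false  [terminal]
14. n2.idx = 26  [C.val + D.wid + 22]
15. n11.live = "rz"  [terminal]
16. n10.acc = 2  [len(d.live)]
17. n10.depth = true  [true]
18. n12.wid = 29  [B₁.acc * -2 + 33]
19. n12.env = "rn"  ["rn"]
20. n13.depth = true  [terminal]
21. n14.wid = 20  [len(D₀.env) + 18]
22. n14.env = "rnk"  [D₀.env ++ "k"]
23. n15.live = "uv"  [terminal]
24. n14.idx = 5  [D.wid - 15]
25. n12.idx = -4  [D₁.idx - 9]
26. n9.acc = -1  [D.idx + B₁.acc + 1]
27. n9.depth = false  [false]
28. n0.acc = true  [true]
29. n0.lim = true  [B.depth or c.off]
30. n0.fin = true  [B.acc > -2]
31. n0.key = 28  [B.acc + 29]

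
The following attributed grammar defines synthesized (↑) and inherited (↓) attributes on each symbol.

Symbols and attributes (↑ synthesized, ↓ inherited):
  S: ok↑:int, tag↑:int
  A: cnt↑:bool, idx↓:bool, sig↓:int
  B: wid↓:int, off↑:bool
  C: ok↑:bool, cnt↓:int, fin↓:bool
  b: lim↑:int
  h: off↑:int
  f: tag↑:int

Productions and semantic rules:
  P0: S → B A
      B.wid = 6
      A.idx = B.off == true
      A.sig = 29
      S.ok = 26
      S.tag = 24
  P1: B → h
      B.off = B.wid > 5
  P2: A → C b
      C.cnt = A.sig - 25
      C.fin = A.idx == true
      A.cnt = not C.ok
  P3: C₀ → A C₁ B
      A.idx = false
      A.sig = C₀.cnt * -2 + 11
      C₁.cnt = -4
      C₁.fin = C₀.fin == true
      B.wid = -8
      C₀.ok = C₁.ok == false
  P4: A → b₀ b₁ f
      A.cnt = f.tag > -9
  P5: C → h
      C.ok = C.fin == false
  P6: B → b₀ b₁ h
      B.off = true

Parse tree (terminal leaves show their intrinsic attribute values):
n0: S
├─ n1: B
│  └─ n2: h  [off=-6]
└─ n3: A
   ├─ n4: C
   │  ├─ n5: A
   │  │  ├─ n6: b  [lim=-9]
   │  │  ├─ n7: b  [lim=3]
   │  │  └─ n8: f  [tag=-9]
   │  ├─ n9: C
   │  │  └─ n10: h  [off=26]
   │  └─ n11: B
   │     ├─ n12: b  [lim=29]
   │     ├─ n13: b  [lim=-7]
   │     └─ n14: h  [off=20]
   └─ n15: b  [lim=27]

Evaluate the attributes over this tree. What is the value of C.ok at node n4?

1. n1.wid = 6  [6]
2. n2.off = -6  [terminal]
3. n1.off = true  [B.wid > 5]
4. n3.idx = true  [B.off == true]
5. n3.sig = 29  [29]
6. n4.cnt = 4  [A.sig - 25]
7. n4.fin = true  [A.idx == true]
8. n5.idx = false  [false]
9. n5.sig = 3  [C₀.cnt * -2 + 11]
10. n6.lim = -9  [terminal]
11. n7.lim = 3  [terminal]
12. n8.tag = -9  [terminal]
13. n5.cnt = false  [f.tag > -9]
14. n9.cnt = -4  [-4]
15. n9.fin = true  [C₀.fin == true]
16. n10.off = 26  [terminal]
17. n9.ok = false  [C.fin == false]
18. n11.wid = -8  [-8]
19. n12.lim = 29  [terminal]
20. n13.lim = -7  [terminal]
21. n14.off = 20  [terminal]
22. n11.off = true  [true]
23. n4.ok = true  [C₁.ok == false]
24. n15.lim = 27  [terminal]
25. n3.cnt = false  [not C.ok]
26. n0.ok = 26  [26]
27. n0.tag = 24  [24]

true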